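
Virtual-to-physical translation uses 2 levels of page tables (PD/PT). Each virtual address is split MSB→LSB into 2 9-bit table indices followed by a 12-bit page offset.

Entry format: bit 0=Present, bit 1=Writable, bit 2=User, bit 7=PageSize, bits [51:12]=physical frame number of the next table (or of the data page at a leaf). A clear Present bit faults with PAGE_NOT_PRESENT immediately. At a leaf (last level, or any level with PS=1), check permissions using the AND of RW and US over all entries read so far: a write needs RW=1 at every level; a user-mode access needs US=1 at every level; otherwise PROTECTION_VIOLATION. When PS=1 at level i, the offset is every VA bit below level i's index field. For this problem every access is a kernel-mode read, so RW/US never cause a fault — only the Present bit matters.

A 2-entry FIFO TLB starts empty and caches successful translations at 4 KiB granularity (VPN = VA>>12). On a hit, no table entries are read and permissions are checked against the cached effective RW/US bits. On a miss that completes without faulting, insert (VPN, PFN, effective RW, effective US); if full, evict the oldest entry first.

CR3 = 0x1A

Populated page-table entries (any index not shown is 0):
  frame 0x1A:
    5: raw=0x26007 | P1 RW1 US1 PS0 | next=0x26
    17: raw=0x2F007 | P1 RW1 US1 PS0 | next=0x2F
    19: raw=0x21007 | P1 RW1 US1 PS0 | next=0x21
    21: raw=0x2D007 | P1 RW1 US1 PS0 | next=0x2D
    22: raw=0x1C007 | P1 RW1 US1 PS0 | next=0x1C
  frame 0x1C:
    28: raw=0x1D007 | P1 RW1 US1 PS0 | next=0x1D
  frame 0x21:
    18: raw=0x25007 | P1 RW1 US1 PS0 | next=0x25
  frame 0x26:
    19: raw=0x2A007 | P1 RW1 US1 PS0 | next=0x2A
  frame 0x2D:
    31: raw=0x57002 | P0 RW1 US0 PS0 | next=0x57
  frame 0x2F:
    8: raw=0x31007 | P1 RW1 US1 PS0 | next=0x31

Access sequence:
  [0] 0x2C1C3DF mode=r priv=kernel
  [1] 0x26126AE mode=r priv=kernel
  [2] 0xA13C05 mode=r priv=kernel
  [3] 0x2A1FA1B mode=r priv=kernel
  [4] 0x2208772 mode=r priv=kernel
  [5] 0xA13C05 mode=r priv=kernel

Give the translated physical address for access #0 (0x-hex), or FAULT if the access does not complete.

Trace:
#0 VA=0x2C1C3DF (r,kernel):
  L0: frame=0x1A idx=22 entry=0x1C007 [P=1 RW=1 US=1 PS=0]
  L1: frame=0x1C idx=28 entry=0x1D007 [P=1 RW=1 US=1 PS=0]
  ✓ 0x1D3DF  — 2 lookups
#1 VA=0x26126AE (r,kernel):
  L0: frame=0x1A idx=19 entry=0x21007 [P=1 RW=1 US=1 PS=0]
  L1: frame=0x21 idx=18 entry=0x25007 [P=1 RW=1 US=1 PS=0]
  ✓ 0x256AE  — 2 lookups
#2 VA=0xA13C05 (r,kernel):
  L0: frame=0x1A idx=5 entry=0x26007 [P=1 RW=1 US=1 PS=0]
  L1: frame=0x26 idx=19 entry=0x2A007 [P=1 RW=1 US=1 PS=0]
  ✓ 0x2AC05  — 2 lookups
#3 VA=0x2A1FA1B (r,kernel):
  L0: frame=0x1A idx=21 entry=0x2D007 [P=1 RW=1 US=1 PS=0]
  L1: frame=0x2D idx=31 entry=0x57002 [P=0 RW=1 US=0 PS=0]
  → PAGE_NOT_PRESENT  (2 entries read)
#4 VA=0x2208772 (r,kernel):
  L0: frame=0x1A idx=17 entry=0x2F007 [P=1 RW=1 US=1 PS=0]
  L1: frame=0x2F idx=8 entry=0x31007 [P=1 RW=1 US=1 PS=0]
  ✓ 0x31772  — 2 lookups
#5 VA=0xA13C05 (r,kernel):
  TLB hit vpn=0xA13 → PA=0x2AC05

Access #0 PA: 0x1D3DF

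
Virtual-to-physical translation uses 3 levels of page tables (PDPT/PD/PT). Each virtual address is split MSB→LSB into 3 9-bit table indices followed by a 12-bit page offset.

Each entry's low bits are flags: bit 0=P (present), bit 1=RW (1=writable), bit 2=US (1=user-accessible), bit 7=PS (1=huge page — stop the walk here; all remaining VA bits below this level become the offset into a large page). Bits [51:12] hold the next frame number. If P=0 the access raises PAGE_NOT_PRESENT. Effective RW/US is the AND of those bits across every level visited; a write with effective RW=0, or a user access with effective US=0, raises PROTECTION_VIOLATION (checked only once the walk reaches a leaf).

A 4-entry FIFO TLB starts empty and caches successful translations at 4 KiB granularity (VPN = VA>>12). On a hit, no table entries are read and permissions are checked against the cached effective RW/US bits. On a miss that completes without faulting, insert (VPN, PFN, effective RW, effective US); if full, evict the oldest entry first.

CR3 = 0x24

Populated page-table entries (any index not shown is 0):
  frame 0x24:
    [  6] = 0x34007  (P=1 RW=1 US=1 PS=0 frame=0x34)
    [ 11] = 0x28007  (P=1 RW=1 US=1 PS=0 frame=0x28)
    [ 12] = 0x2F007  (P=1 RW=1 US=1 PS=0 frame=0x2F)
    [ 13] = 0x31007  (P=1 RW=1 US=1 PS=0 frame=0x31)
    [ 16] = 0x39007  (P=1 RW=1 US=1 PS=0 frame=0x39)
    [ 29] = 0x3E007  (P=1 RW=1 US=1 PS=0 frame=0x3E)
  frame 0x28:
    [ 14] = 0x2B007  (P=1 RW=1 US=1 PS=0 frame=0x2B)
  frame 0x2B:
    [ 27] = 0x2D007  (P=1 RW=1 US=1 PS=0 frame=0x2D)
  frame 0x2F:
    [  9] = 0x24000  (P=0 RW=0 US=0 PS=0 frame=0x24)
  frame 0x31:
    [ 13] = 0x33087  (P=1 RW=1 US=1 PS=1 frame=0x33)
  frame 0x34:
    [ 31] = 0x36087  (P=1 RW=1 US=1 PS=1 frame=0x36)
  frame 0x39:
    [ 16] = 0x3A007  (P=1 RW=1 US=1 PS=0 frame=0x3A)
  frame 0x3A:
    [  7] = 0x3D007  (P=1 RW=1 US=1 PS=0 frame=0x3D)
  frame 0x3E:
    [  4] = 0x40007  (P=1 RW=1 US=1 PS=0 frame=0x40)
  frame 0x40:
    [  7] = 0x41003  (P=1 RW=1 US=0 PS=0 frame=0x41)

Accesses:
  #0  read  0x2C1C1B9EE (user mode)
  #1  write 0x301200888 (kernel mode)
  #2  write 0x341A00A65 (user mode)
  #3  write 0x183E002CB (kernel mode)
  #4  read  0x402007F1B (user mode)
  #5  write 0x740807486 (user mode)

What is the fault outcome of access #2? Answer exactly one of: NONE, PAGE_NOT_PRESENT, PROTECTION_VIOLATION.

Walk each access:
#0 VA=0x2C1C1B9EE (r,user):
  lvl0: tbl 0x24, slot 11 ⇒ 0x28007 (P1/RW1/US1/PS0)
  lvl1: tbl 0x28, slot 14 ⇒ 0x2B007 (P1/RW1/US1/PS0)
  lvl2: tbl 0x2B, slot 27 ⇒ 0x2D007 (P1/RW1/US1/PS0)
  ✓ 0x2D9EE  — 3 lookups
#1 VA=0x301200888 (w,kernel):
  lvl0: tbl 0x24, slot 12 ⇒ 0x2F007 (P1/RW1/US1/PS0)
  lvl1: tbl 0x2F, slot 9 ⇒ 0x24000 (P0/RW0/US0/PS0)
  ✗ PAGE_NOT_PRESENT  [2 reads]
#2 VA=0x341A00A65 (w,user):
  lvl0: tbl 0x24, slot 13 ⇒ 0x31007 (P1/RW1/US1/PS0)
  lvl1: tbl 0x31, slot 13 ⇒ 0x33087 (P1/RW1/US1/PS1)
  ✓ 0x33A65 (huge @L1)  — 2 lookups
#3 VA=0x183E002CB (w,kernel):
  lvl0: tbl 0x24, slot 6 ⇒ 0x34007 (P1/RW1/US1/PS0)
  lvl1: tbl 0x34, slot 31 ⇒ 0x36087 (P1/RW1/US1/PS1)
  ✓ 0x362CB (huge @L1)  — 2 lookups
#4 VA=0x402007F1B (r,user):
  lvl0: tbl 0x24, slot 16 ⇒ 0x39007 (P1/RW1/US1/PS0)
  lvl1: tbl 0x39, slot 16 ⇒ 0x3A007 (P1/RW1/US1/PS0)
  lvl2: tbl 0x3A, slot 7 ⇒ 0x3D007 (P1/RW1/US1/PS0)
  ✓ 0x3DF1B  — 3 lookups
#5 VA=0x740807486 (w,user):
  lvl0: tbl 0x24, slot 29 ⇒ 0x3E007 (P1/RW1/US1/PS0)
  lvl1: tbl 0x3E, slot 4 ⇒ 0x40007 (P1/RW1/US1/PS0)
  lvl2: tbl 0x40, slot 7 ⇒ 0x41003 (P1/RW1/US0/PS0)
  ✗ PROTECTION_VIOLATION  [3 reads]

Access #2 fault: NONE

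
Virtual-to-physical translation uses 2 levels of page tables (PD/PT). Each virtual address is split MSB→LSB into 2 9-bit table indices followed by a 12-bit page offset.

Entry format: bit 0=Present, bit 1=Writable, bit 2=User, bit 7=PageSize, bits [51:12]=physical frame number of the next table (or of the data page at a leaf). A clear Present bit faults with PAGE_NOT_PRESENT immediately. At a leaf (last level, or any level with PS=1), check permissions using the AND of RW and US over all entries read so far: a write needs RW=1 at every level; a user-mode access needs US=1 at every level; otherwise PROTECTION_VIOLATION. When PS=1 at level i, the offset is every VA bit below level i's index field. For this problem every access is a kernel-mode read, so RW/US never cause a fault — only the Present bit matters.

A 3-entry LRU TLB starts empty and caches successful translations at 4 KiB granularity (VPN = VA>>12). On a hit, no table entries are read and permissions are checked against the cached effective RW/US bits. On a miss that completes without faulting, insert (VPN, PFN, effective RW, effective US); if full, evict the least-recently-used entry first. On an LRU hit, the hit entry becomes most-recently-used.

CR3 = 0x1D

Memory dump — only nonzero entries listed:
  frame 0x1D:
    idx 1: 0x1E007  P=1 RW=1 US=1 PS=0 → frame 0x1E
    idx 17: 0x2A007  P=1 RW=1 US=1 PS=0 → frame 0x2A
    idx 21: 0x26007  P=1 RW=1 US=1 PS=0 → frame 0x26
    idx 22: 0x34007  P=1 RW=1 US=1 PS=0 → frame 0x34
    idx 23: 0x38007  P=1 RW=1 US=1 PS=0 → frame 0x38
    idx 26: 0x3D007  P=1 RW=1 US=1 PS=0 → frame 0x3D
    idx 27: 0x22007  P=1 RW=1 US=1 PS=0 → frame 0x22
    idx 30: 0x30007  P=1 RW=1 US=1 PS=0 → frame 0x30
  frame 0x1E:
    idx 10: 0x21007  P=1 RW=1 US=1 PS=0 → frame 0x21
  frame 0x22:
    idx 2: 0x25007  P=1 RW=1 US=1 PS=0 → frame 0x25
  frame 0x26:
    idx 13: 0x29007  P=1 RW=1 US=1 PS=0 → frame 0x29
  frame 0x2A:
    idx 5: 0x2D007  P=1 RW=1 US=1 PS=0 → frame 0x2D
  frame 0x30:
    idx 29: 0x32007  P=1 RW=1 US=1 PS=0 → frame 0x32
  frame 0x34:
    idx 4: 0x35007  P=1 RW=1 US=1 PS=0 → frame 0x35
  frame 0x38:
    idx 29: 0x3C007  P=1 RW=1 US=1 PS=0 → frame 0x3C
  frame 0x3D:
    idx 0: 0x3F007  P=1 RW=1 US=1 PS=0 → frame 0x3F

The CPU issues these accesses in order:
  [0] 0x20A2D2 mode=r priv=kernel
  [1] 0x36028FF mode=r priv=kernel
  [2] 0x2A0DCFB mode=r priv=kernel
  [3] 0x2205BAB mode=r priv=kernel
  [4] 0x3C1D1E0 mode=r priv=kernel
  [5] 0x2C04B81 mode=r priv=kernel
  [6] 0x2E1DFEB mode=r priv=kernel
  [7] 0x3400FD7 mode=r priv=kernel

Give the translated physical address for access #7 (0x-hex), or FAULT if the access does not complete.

Trace:
#0 VA=0x20A2D2 (r,kernel):
  L0: frame=0x1D idx=1 entry=0x1E007 [P=1 RW=1 US=1 PS=0]
  L1: frame=0x1E idx=10 entry=0x21007 [P=1 RW=1 US=1 PS=0]
  → PA=0x212D2  (2 entries read)
#1 VA=0x36028FF (r,kernel):
  L0: frame=0x1D idx=27 entry=0x22007 [P=1 RW=1 US=1 PS=0]
  L1: frame=0x22 idx=2 entry=0x25007 [P=1 RW=1 US=1 PS=0]
  → PA=0x258FF  (2 entries read)
#2 VA=0x2A0DCFB (r,kernel):
  L0: frame=0x1D idx=21 entry=0x26007 [P=1 RW=1 US=1 PS=0]
  L1: frame=0x26 idx=13 entry=0x29007 [P=1 RW=1 US=1 PS=0]
  → PA=0x29CFB  (2 entries read)
#3 VA=0x2205BAB (r,kernel):
  L0: frame=0x1D idx=17 entry=0x2A007 [P=1 RW=1 US=1 PS=0]
  L1: frame=0x2A idx=5 entry=0x2D007 [P=1 RW=1 US=1 PS=0]
  → PA=0x2DBAB  (2 entries read)
#4 VA=0x3C1D1E0 (r,kernel):
  L0: frame=0x1D idx=30 entry=0x30007 [P=1 RW=1 US=1 PS=0]
  L1: frame=0x30 idx=29 entry=0x32007 [P=1 RW=1 US=1 PS=0]
  → PA=0x321E0  (2 entries read)
#5 VA=0x2C04B81 (r,kernel):
  L0: frame=0x1D idx=22 entry=0x34007 [P=1 RW=1 US=1 PS=0]
  L1: frame=0x34 idx=4 entry=0x35007 [P=1 RW=1 US=1 PS=0]
  → PA=0x35B81  (2 entries read)
#6 VA=0x2E1DFEB (r,kernel):
  L0: frame=0x1D idx=23 entry=0x38007 [P=1 RW=1 US=1 PS=0]
  L1: frame=0x38 idx=29 entry=0x3C007 [P=1 RW=1 US=1 PS=0]
  → PA=0x3CFEB  (2 entries read)
#7 VA=0x3400FD7 (r,kernel):
  L0: frame=0x1D idx=26 entry=0x3D007 [P=1 RW=1 US=1 PS=0]
  L1: frame=0x3D idx=0 entry=0x3F007 [P=1 RW=1 US=1 PS=0]
  → PA=0x3FFD7  (2 entries read)

Access #7 PA: 0x3FFD7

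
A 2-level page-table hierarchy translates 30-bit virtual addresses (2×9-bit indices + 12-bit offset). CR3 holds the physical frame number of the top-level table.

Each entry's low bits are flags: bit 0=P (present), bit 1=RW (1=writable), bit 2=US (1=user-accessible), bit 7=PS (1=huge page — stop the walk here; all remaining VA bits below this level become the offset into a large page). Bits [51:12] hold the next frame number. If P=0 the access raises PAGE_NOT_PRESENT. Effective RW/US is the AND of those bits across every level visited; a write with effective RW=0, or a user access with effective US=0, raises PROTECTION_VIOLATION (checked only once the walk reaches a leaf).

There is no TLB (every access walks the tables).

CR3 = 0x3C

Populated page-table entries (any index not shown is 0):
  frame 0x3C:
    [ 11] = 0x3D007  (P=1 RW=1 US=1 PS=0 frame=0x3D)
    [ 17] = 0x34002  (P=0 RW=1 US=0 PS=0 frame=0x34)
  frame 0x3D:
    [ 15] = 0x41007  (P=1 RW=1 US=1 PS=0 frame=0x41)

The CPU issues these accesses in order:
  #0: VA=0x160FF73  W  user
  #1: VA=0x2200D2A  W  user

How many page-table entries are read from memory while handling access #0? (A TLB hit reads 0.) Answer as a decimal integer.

Trace:
#0 VA=0x160FF73 (w,user):
  lvl0: tbl 0x3C, slot 11 ⇒ 0x3D007 (P1/RW1/US1/PS0)
  lvl1: tbl 0x3D, slot 15 ⇒ 0x41007 (P1/RW1/US1/PS0)
  ✓ 0x41F73  — 2 lookups
#1 VA=0x2200D2A (w,user):
  lvl0: tbl 0x3C, slot 17 ⇒ 0x34002 (P0/RW1/US0/PS0)
  ✗ PAGE_NOT_PRESENT  [1 reads]

Entries read for #0: 2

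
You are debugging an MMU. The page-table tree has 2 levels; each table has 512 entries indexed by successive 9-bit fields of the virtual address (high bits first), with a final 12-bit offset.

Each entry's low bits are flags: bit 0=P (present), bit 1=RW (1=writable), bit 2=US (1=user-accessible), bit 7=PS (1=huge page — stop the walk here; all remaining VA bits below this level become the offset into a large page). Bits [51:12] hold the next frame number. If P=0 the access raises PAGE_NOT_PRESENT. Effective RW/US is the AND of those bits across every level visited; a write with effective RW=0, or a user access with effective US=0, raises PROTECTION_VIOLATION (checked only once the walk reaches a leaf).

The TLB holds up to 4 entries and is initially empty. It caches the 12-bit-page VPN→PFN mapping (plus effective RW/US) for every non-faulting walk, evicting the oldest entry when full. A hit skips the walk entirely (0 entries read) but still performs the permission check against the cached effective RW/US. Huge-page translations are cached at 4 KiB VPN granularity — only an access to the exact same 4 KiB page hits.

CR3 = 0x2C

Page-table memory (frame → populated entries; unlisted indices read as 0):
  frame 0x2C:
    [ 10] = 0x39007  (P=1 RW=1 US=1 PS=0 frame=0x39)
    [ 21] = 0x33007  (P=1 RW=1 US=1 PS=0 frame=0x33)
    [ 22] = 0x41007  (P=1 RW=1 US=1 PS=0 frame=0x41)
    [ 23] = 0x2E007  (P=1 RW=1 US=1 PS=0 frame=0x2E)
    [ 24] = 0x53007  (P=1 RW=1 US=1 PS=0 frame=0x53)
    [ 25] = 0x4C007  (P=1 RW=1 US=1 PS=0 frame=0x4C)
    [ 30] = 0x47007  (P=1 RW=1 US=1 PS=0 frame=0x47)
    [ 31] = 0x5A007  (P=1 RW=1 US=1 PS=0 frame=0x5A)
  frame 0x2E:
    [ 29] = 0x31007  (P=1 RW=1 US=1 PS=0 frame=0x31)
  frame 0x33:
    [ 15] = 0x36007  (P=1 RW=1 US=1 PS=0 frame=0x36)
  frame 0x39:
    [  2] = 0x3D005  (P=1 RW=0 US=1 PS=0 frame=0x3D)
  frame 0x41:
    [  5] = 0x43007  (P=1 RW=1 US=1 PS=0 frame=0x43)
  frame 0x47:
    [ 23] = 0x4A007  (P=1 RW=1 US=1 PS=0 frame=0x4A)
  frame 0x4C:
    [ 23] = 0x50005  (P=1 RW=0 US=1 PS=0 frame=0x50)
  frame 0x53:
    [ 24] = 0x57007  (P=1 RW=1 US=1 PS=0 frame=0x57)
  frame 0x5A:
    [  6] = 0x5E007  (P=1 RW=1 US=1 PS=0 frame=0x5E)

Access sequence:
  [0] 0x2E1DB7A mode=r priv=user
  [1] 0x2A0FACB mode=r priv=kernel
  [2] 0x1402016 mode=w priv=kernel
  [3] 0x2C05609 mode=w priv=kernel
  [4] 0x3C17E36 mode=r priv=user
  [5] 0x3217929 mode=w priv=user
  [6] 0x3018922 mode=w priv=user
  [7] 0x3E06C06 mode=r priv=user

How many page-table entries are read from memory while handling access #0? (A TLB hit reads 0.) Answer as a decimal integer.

Trace:
#0 VA=0x2E1DB7A (r,user):
  [0] read 0x2C idx=23: raw=0x2E007 flags P=1 W=1 U=1 S=0
  [1] read 0x2E idx=29: raw=0x31007 flags P=1 W=1 U=1 S=0
  ✓ 0x31B7A  — 2 lookups
#1 VA=0x2A0FACB (r,kernel):
  [0] read 0x2C idx=21: raw=0x33007 flags P=1 W=1 U=1 S=0
  [1] read 0x33 idx=15: raw=0x36007 flags P=1 W=1 U=1 S=0
  ✓ 0x36ACB  — 2 lookups
#2 VA=0x1402016 (w,kernel):
  [0] read 0x2C idx=10: raw=0x39007 flags P=1 W=1 U=1 S=0
  [1] read 0x39 idx=2: raw=0x3D005 flags P=1 W=0 U=1 S=0
  ⇒ fault: PROTECTION_VIOLATION  — 2 lookups
#3 VA=0x2C05609 (w,kernel):
  [0] read 0x2C idx=22: raw=0x41007 flags P=1 W=1 U=1 S=0
  [1] read 0x41 idx=5: raw=0x43007 flags P=1 W=1 U=1 S=0
  ✓ 0x43609  — 2 lookups
#4 VA=0x3C17E36 (r,user):
  [0] read 0x2C idx=30: raw=0x47007 flags P=1 W=1 U=1 S=0
  [1] read 0x47 idx=23: raw=0x4A007 flags P=1 W=1 U=1 S=0
  ✓ 0x4AE36  — 2 lookups
#5 VA=0x3217929 (w,user):
  [0] read 0x2C idx=25: raw=0x4C007 flags P=1 W=1 U=1 S=0
  [1] read 0x4C idx=23: raw=0x50005 flags P=1 W=0 U=1 S=0
  ⇒ fault: PROTECTION_VIOLATION  — 2 lookups
#6 VA=0x3018922 (w,user):
  [0] read 0x2C idx=24: raw=0x53007 flags P=1 W=1 U=1 S=0
  [1] read 0x53 idx=24: raw=0x57007 flags P=1 W=1 U=1 S=0
  ✓ 0x57922  — 2 lookups
#7 VA=0x3E06C06 (r,user):
  [0] read 0x2C idx=31: raw=0x5A007 flags P=1 W=1 U=1 S=0
  [1] read 0x5A idx=6: raw=0x5E007 flags P=1 W=1 U=1 S=0
  ✓ 0x5EC06  — 2 lookups

Entries read for #0: 2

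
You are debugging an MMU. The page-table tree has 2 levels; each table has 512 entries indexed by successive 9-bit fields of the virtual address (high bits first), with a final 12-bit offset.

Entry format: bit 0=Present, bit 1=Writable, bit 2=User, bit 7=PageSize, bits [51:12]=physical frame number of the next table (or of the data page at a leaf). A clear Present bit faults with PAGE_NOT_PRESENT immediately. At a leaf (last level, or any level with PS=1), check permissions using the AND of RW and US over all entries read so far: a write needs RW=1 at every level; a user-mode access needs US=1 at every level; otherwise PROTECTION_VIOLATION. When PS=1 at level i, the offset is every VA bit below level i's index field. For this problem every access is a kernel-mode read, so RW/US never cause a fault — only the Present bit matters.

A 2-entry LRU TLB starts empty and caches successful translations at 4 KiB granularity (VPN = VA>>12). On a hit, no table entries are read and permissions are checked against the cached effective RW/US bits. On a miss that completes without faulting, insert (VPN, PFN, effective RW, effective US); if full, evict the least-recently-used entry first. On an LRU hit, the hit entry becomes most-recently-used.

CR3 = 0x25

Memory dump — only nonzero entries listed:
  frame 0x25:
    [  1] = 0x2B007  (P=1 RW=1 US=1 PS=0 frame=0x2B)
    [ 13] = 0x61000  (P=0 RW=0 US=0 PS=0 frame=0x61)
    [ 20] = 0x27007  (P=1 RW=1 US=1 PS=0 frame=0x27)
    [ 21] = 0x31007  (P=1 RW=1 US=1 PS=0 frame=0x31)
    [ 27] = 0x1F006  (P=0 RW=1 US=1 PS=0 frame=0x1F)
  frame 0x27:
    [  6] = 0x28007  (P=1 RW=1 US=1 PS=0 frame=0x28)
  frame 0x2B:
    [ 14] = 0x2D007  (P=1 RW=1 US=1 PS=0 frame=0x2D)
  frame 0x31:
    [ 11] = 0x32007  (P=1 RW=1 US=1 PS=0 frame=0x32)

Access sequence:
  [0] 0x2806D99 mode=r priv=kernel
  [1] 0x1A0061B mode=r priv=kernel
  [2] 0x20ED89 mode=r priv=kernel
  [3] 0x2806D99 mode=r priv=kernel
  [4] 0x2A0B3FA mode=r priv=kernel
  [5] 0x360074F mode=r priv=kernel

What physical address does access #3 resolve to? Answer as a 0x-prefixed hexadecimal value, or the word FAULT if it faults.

Trace:
#0 VA=0x2806D99 (r,kernel):
  L0 @0x25[20] → 0x27007  P=1,RW=1,US=1,PS=0
  L1 @0x27[6] → 0x28007  P=1,RW=1,US=1,PS=0
  → PA=0x28D99  (2 entries read)
#1 VA=0x1A0061B (r,kernel):
  L0 @0x25[13] → 0x61000  P=0,RW=0,US=0,PS=0
  → PAGE_NOT_PRESENT  (1 entries read)
#2 VA=0x20ED89 (r,kernel):
  L0 @0x25[1] → 0x2B007  P=1,RW=1,US=1,PS=0
  L1 @0x2B[14] → 0x2D007  P=1,RW=1,US=1,PS=0
  → PA=0x2DD89  (2 entries read)
#3 VA=0x2806D99 (r,kernel):
  TLB hit vpn=0x2806 → PA=0x28D99
#4 VA=0x2A0B3FA (r,kernel):
  L0 @0x25[21] → 0x31007  P=1,RW=1,US=1,PS=0
  L1 @0x31[11] → 0x32007  P=1,RW=1,US=1,PS=0
  → PA=0x323FA  (2 entries read)
#5 VA=0x360074F (r,kernel):
  L0 @0x25[27] → 0x1F006  P=0,RW=1,US=1,PS=0
  → PAGE_NOT_PRESENT  (1 entries read)

Access #3 PA: 0x28D99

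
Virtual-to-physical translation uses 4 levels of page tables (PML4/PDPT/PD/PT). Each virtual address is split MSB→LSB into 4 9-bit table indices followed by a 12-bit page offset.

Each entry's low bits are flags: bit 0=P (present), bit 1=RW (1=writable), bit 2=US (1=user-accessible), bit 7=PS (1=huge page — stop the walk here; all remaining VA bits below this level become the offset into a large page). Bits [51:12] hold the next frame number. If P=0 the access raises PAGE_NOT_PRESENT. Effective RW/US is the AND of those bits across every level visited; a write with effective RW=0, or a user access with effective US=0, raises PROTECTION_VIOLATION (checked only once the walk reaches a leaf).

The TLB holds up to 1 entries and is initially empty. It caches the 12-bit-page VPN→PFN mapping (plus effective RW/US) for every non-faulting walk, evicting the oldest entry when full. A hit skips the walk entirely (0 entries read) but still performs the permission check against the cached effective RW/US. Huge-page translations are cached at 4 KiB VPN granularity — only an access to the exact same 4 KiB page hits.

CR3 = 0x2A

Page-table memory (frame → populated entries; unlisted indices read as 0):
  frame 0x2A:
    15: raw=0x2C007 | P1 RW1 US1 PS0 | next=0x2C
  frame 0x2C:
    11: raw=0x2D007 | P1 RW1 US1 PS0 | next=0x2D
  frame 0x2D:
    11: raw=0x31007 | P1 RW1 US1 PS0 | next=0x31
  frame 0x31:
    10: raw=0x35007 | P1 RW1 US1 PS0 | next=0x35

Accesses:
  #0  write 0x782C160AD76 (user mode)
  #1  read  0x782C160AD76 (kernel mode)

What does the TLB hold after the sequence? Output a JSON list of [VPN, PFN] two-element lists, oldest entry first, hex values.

Trace:
#0 VA=0x782C160AD76 (w,user):
  [0] read 0x2A idx=15: raw=0x2C007 flags P=1 W=1 U=1 S=0
  [1] read 0x2C idx=11: raw=0x2D007 flags P=1 W=1 U=1 S=0
  [2] read 0x2D idx=11: raw=0x31007 flags P=1 W=1 U=1 S=0
  [3] read 0x31 idx=10: raw=0x35007 flags P=1 W=1 U=1 S=0
  → PA=0x35D76  (4 entries read)
#1 VA=0x782C160AD76 (r,kernel):
  TLB hit vpn=0x782C160A → PA=0x35D76

TLB: [["0x782C160A", "0x35"]]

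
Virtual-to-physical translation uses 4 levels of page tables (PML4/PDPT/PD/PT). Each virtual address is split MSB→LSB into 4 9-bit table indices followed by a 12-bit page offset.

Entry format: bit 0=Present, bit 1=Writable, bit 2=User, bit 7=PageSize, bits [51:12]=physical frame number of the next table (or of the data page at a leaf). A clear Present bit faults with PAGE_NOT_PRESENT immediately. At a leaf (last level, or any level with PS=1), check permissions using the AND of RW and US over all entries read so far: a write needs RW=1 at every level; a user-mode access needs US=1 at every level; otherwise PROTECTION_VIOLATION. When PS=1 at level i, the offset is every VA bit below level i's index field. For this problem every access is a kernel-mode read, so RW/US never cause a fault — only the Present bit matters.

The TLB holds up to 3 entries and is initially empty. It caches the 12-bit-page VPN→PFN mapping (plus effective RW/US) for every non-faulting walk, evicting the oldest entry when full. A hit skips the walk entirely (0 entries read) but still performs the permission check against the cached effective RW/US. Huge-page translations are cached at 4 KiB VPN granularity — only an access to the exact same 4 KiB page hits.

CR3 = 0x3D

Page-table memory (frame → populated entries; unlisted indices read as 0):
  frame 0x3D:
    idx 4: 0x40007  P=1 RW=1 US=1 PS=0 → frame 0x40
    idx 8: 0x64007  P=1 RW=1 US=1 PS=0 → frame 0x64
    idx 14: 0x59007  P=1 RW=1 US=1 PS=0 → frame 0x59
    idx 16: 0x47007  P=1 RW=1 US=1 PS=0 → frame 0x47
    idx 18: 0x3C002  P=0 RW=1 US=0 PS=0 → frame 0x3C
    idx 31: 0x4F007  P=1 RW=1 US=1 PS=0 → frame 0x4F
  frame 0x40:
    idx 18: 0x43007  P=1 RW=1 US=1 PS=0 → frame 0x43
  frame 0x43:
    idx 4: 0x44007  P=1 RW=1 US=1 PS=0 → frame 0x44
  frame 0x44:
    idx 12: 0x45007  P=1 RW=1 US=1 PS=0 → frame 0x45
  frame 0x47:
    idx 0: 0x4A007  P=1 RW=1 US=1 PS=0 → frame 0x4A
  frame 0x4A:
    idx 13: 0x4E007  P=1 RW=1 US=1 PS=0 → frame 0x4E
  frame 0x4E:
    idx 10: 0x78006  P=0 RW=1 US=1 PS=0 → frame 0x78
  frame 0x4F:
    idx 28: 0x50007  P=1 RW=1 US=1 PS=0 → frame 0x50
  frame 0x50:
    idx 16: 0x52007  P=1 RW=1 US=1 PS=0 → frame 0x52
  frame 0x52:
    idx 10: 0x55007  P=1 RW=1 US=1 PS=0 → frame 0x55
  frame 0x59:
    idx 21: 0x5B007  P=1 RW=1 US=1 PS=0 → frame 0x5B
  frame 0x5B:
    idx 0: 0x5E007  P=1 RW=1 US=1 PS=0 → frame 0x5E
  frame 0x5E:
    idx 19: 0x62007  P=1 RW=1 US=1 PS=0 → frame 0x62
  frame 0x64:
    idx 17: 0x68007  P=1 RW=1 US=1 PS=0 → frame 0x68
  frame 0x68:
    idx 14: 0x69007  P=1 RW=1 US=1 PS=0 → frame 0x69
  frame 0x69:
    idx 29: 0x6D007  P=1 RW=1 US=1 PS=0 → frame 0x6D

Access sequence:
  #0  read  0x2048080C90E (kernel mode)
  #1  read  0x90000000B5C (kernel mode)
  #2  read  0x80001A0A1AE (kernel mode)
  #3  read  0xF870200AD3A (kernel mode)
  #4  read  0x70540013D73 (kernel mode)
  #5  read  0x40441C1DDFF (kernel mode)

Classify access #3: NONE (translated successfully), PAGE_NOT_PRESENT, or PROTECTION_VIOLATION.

Trace:
#0 VA=0x2048080C90E (r,kernel):
  L0 @0x3D[4] → 0x40007  P=1,RW=1,US=1,PS=0
  L1 @0x40[18] → 0x43007  P=1,RW=1,US=1,PS=0
  L2 @0x43[4] → 0x44007  P=1,RW=1,US=1,PS=0
  L3 @0x44[12] → 0x45007  P=1,RW=1,US=1,PS=0
  → PA=0x4590E  (4 entries read)
#1 VA=0x90000000B5C (r,kernel):
  L0 @0x3D[18] → 0x3C002  P=0,RW=1,US=0,PS=0
  → PAGE_NOT_PRESENT  (1 entries read)
#2 VA=0x80001A0A1AE (r,kernel):
  L0 @0x3D[16] → 0x47007  P=1,RW=1,US=1,PS=0
  L1 @0x47[0] → 0x4A007  P=1,RW=1,US=1,PS=0
  L2 @0x4A[13] → 0x4E007  P=1,RW=1,US=1,PS=0
  L3 @0x4E[10] → 0x78006  P=0,RW=1,US=1,PS=0
  → PAGE_NOT_PRESENT  (4 entries read)
#3 VA=0xF870200AD3A (r,kernel):
  L0 @0x3D[31] → 0x4F007  P=1,RW=1,US=1,PS=0
  L1 @0x4F[28] → 0x50007  P=1,RW=1,US=1,PS=0
  L2 @0x50[16] → 0x52007  P=1,RW=1,US=1,PS=0
  L3 @0x52[10] → 0x55007  P=1,RW=1,US=1,PS=0
  → PA=0x55D3A  (4 entries read)
#4 VA=0x70540013D73 (r,kernel):
  L0 @0x3D[14] → 0x59007  P=1,RW=1,US=1,PS=0
  L1 @0x59[21] → 0x5B007  P=1,RW=1,US=1,PS=0
  L2 @0x5B[0] → 0x5E007  P=1,RW=1,US=1,PS=0
  L3 @0x5E[19] → 0x62007  P=1,RW=1,US=1,PS=0
  → PA=0x62D73  (4 entries read)
#5 VA=0x40441C1DDFF (r,kernel):
  L0 @0x3D[8] → 0x64007  P=1,RW=1,US=1,PS=0
  L1 @0x64[17] → 0x68007  P=1,RW=1,US=1,PS=0
  L2 @0x68[14] → 0x69007  P=1,RW=1,US=1,PS=0
  L3 @0x69[29] → 0x6D007  P=1,RW=1,US=1,PS=0
  → PA=0x6DDFF  (4 entries read)

Access #3 fault: NONE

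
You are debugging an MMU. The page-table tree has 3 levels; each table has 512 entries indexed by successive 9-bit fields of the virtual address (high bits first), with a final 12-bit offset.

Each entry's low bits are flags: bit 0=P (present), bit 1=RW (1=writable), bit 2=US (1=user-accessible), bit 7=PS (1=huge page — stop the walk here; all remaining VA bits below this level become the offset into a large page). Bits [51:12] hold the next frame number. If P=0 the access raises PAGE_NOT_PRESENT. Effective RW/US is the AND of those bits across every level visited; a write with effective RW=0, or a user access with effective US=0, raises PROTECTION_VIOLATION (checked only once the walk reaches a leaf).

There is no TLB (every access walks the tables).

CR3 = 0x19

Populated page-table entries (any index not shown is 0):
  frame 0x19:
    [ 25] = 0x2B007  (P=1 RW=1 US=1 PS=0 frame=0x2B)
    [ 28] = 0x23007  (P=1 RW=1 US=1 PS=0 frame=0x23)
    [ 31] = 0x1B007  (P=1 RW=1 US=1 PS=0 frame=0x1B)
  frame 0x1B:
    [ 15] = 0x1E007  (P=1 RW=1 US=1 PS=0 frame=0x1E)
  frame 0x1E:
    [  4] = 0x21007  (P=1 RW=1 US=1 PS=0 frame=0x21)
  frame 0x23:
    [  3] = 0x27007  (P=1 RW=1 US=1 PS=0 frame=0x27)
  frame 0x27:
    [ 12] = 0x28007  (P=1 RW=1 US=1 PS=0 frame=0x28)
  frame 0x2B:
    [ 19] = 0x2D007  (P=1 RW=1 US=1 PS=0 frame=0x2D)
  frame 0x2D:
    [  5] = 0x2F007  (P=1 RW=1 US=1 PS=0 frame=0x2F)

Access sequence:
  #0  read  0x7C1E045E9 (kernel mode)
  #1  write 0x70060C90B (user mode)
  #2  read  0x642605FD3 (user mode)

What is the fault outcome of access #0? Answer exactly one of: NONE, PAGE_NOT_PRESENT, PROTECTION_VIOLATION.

Walk each access:
#0 VA=0x7C1E045E9 (r,kernel):
  [0] read 0x19 idx=31: raw=0x1B007 flags P=1 W=1 U=1 S=0
  [1] read 0x1B idx=15: raw=0x1E007 flags P=1 W=1 U=1 S=0
  [2] read 0x1E idx=4: raw=0x21007 flags P=1 W=1 U=1 S=0
  → PA=0x215E9  (3 entries read)
#1 VA=0x70060C90B (w,user):
  [0] read 0x19 idx=28: raw=0x23007 flags P=1 W=1 U=1 S=0
  [1] read 0x23 idx=3: raw=0x27007 flags P=1 W=1 U=1 S=0
  [2] read 0x27 idx=12: raw=0x28007 flags P=1 W=1 U=1 S=0
  → PA=0x2890B  (3 entries read)
#2 VA=0x642605FD3 (r,user):
  [0] read 0x19 idx=25: raw=0x2B007 flags P=1 W=1 U=1 S=0
  [1] read 0x2B idx=19: raw=0x2D007 flags P=1 W=1 U=1 S=0
  [2] read 0x2D idx=5: raw=0x2F007 flags P=1 W=1 U=1 S=0
  → PA=0x2FFD3  (3 entries read)

Access #0 fault: NONE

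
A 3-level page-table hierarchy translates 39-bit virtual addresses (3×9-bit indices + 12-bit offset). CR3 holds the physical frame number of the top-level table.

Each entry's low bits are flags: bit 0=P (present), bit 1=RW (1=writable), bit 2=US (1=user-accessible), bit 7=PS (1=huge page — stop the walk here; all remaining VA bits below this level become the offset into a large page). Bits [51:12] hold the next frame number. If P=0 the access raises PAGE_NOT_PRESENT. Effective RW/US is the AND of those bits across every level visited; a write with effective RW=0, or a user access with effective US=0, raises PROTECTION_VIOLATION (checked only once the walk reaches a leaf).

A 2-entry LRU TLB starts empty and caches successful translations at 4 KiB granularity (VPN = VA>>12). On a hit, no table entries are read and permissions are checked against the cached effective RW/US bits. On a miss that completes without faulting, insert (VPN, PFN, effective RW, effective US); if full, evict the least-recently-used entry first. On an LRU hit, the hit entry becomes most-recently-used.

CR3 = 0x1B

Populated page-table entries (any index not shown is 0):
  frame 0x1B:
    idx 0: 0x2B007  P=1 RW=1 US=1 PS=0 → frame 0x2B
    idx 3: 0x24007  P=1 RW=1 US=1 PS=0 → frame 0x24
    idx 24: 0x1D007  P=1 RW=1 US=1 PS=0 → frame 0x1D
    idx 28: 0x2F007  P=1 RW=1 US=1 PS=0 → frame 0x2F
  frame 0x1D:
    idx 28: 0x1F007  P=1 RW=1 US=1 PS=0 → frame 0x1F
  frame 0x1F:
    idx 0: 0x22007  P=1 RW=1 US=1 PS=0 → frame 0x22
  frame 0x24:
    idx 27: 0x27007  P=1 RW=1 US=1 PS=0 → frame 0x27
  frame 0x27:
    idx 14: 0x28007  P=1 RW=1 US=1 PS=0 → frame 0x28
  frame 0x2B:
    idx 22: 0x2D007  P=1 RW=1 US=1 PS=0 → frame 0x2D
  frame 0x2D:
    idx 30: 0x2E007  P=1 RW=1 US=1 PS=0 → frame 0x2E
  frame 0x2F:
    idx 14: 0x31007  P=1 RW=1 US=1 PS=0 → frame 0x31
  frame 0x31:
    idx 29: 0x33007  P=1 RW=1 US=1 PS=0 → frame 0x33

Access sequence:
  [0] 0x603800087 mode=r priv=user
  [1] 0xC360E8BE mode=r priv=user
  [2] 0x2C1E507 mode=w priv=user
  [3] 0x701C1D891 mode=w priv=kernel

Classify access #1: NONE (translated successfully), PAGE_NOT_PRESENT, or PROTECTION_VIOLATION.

Per-access translation:
#0 VA=0x603800087 (r,user):
  L0: frame=0x1B idx=24 entry=0x1D007 [P=1 RW=1 US=1 PS=0]
  L1: frame=0x1D idx=28 entry=0x1F007 [P=1 RW=1 US=1 PS=0]
  L2: frame=0x1F idx=0 entry=0x22007 [P=1 RW=1 US=1 PS=0]
  ✓ 0x22087  — 3 lookups
#1 VA=0xC360E8BE (r,user):
  L0: frame=0x1B idx=3 entry=0x24007 [P=1 RW=1 US=1 PS=0]
  L1: frame=0x24 idx=27 entry=0x27007 [P=1 RW=1 US=1 PS=0]
  L2: frame=0x27 idx=14 entry=0x28007 [P=1 RW=1 US=1 PS=0]
  ✓ 0x288BE  — 3 lookups
#2 VA=0x2C1E507 (w,user):
  L0: frame=0x1B idx=0 entry=0x2B007 [P=1 RW=1 US=1 PS=0]
  L1: frame=0x2B idx=22 entry=0x2D007 [P=1 RW=1 US=1 PS=0]
  L2: frame=0x2D idx=30 entry=0x2E007 [P=1 RW=1 US=1 PS=0]
  ✓ 0x2E507  — 3 lookups
#3 VA=0x701C1D891 (w,kernel):
  L0: frame=0x1B idx=28 entry=0x2F007 [P=1 RW=1 US=1 PS=0]
  L1: frame=0x2F idx=14 entry=0x31007 [P=1 RW=1 US=1 PS=0]
  L2: frame=0x31 idx=29 entry=0x33007 [P=1 RW=1 US=1 PS=0]
  ✓ 0x33891  — 3 lookups

Access #1 fault: NONE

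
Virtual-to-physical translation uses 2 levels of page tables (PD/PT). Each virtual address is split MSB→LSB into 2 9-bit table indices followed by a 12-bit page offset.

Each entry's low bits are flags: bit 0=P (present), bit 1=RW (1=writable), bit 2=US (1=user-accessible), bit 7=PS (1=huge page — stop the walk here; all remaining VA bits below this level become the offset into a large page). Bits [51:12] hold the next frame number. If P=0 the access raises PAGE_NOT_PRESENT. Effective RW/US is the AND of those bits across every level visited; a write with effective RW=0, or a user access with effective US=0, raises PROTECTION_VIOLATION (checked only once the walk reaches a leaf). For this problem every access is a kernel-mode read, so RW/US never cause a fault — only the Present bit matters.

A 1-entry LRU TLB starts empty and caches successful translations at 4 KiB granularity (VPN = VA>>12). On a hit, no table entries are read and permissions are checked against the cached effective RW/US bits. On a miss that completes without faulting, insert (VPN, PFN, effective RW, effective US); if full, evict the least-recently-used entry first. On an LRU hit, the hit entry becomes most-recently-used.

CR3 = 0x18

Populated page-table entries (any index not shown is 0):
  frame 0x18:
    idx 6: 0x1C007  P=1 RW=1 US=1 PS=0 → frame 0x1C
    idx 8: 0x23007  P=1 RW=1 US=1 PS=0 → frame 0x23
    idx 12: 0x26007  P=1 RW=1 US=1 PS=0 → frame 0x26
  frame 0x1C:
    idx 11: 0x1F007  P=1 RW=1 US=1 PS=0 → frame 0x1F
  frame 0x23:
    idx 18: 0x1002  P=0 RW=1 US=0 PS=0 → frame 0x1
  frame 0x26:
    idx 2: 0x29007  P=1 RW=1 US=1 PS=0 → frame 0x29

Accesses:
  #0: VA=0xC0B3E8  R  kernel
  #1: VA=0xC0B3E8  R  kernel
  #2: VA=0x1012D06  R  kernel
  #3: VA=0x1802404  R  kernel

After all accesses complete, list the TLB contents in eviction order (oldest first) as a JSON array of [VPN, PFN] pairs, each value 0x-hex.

Per-access translation:
#0 VA=0xC0B3E8 (r,kernel):
  lvl0: tbl 0x18, slot 6 ⇒ 0x1C007 (P1/RW1/US1/PS0)
  lvl1: tbl 0x1C, slot 11 ⇒ 0x1F007 (P1/RW1/US1/PS0)
  → PA=0x1F3E8  (2 entries read)
#1 VA=0xC0B3E8 (r,kernel):
  TLB hit vpn=0xC0B → PA=0x1F3E8
#2 VA=0x1012D06 (r,kernel):
  lvl0: tbl 0x18, slot 8 ⇒ 0x23007 (P1/RW1/US1/PS0)
  lvl1: tbl 0x23, slot 18 ⇒ 0x1002 (P0/RW1/US0/PS0)
  → PAGE_NOT_PRESENT  (2 entries read)
#3 VA=0x1802404 (r,kernel):
  lvl0: tbl 0x18, slot 12 ⇒ 0x26007 (P1/RW1/US1/PS0)
  lvl1: tbl 0x26, slot 2 ⇒ 0x29007 (P1/RW1/US1/PS0)
  → PA=0x29404  (2 entries read)

TLB: [["0x1802", "0x29"]]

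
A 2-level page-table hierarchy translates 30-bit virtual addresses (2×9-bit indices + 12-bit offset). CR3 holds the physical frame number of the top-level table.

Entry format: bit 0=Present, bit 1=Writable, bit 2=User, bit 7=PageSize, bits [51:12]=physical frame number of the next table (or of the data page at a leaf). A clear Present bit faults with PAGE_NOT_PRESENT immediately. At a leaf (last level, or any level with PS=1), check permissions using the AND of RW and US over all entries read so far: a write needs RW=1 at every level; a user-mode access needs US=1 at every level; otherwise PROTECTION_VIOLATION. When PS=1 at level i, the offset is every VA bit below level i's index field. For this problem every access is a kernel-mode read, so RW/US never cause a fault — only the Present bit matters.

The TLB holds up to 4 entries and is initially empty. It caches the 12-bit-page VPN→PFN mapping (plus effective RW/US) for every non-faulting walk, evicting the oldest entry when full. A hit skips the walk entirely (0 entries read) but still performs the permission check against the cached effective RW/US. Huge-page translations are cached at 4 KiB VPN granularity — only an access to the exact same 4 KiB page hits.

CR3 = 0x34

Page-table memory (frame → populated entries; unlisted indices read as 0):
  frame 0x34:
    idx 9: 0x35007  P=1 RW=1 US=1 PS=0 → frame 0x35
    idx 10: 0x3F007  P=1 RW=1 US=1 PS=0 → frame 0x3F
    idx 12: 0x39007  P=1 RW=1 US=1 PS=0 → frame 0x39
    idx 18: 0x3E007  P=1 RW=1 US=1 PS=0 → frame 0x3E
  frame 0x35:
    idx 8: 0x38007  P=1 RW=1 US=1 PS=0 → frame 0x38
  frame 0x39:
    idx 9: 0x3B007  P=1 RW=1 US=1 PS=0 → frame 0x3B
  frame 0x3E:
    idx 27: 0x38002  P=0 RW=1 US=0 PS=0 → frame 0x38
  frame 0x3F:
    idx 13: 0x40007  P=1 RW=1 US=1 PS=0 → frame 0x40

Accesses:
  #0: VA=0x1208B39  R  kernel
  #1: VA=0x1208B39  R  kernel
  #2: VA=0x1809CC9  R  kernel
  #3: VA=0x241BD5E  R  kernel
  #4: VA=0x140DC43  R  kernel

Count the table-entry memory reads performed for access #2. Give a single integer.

Trace:
#0 VA=0x1208B39 (r,kernel):
  L0: frame=0x34 idx=9 entry=0x35007 [P=1 RW=1 US=1 PS=0]
  L1: frame=0x35 idx=8 entry=0x38007 [P=1 RW=1 US=1 PS=0]
  ✓ 0x38B39  — 2 lookups
#1 VA=0x1208B39 (r,kernel):
  TLB hit vpn=0x1208 → PA=0x38B39
#2 VA=0x1809CC9 (r,kernel):
  L0: frame=0x34 idx=12 entry=0x39007 [P=1 RW=1 US=1 PS=0]
  L1: frame=0x39 idx=9 entry=0x3B007 [P=1 RW=1 US=1 PS=0]
  ✓ 0x3BCC9  — 2 lookups
#3 VA=0x241BD5E (r,kernel):
  L0: frame=0x34 idx=18 entry=0x3E007 [P=1 RW=1 US=1 PS=0]
  L1: frame=0x3E idx=27 entry=0x38002 [P=0 RW=1 US=0 PS=0]
  ✗ PAGE_NOT_PRESENT  [2 reads]
#4 VA=0x140DC43 (r,kernel):
  L0: frame=0x34 idx=10 entry=0x3F007 [P=1 RW=1 US=1 PS=0]
  L1: frame=0x3F idx=13 entry=0x40007 [P=1 RW=1 US=1 PS=0]
  ✓ 0x40C43  — 2 lookups

Entries read for #2: 2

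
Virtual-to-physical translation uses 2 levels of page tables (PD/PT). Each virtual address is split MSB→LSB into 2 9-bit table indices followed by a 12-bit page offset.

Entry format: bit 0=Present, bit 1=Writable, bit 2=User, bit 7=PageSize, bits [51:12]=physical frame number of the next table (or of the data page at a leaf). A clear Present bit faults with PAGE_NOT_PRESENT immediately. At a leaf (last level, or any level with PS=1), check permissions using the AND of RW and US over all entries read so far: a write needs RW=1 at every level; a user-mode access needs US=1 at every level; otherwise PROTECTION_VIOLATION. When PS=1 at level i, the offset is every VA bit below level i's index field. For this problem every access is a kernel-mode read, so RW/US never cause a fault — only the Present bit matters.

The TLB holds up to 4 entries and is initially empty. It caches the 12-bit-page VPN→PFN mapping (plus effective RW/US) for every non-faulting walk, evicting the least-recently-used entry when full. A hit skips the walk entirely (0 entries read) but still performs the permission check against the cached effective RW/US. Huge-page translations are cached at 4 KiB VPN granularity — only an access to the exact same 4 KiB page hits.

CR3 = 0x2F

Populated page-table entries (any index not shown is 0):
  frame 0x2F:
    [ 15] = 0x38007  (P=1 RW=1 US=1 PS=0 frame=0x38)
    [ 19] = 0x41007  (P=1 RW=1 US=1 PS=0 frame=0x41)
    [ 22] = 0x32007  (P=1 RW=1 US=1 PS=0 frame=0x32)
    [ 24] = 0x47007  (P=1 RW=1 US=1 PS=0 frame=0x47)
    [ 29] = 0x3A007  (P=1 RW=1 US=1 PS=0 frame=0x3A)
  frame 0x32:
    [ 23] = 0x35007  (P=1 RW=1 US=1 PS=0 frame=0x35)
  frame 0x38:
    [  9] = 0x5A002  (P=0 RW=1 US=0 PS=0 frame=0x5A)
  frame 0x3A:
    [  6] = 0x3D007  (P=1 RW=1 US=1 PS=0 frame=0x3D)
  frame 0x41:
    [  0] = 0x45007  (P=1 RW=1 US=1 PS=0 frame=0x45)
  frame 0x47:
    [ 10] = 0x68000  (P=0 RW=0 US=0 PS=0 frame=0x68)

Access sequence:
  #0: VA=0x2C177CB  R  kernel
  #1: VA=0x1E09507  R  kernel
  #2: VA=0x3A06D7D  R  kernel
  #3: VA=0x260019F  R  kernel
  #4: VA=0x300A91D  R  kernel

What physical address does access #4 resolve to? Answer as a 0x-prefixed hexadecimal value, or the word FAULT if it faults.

Walk each access:
#0 VA=0x2C177CB (r,kernel):
  L0: frame=0x2F idx=22 entry=0x32007 [P=1 RW=1 US=1 PS=0]
  L1: frame=0x32 idx=23 entry=0x35007 [P=1 RW=1 US=1 PS=0]
  → PA=0x357CB  (2 entries read)
#1 VA=0x1E09507 (r,kernel):
  L0: frame=0x2F idx=15 entry=0x38007 [P=1 RW=1 US=1 PS=0]
  L1: frame=0x38 idx=9 entry=0x5A002 [P=0 RW=1 US=0 PS=0]
  ✗ PAGE_NOT_PRESENT  [2 reads]
#2 VA=0x3A06D7D (r,kernel):
  L0: frame=0x2F idx=29 entry=0x3A007 [P=1 RW=1 US=1 PS=0]
  L1: frame=0x3A idx=6 entry=0x3D007 [P=1 RW=1 US=1 PS=0]
  → PA=0x3DD7D  (2 entries read)
#3 VA=0x260019F (r,kernel):
  L0: frame=0x2F idx=19 entry=0x41007 [P=1 RW=1 US=1 PS=0]
  L1: frame=0x41 idx=0 entry=0x45007 [P=1 RW=1 US=1 PS=0]
  → PA=0x4519F  (2 entries read)
#4 VA=0x300A91D (r,kernel):
  L0: frame=0x2F idx=24 entry=0x47007 [P=1 RW=1 US=1 PS=0]
  L1: frame=0x47 idx=10 entry=0x68000 [P=0 RW=0 US=0 PS=0]
  ✗ PAGE_NOT_PRESENT  [2 reads]

Access #4 PA: FAULT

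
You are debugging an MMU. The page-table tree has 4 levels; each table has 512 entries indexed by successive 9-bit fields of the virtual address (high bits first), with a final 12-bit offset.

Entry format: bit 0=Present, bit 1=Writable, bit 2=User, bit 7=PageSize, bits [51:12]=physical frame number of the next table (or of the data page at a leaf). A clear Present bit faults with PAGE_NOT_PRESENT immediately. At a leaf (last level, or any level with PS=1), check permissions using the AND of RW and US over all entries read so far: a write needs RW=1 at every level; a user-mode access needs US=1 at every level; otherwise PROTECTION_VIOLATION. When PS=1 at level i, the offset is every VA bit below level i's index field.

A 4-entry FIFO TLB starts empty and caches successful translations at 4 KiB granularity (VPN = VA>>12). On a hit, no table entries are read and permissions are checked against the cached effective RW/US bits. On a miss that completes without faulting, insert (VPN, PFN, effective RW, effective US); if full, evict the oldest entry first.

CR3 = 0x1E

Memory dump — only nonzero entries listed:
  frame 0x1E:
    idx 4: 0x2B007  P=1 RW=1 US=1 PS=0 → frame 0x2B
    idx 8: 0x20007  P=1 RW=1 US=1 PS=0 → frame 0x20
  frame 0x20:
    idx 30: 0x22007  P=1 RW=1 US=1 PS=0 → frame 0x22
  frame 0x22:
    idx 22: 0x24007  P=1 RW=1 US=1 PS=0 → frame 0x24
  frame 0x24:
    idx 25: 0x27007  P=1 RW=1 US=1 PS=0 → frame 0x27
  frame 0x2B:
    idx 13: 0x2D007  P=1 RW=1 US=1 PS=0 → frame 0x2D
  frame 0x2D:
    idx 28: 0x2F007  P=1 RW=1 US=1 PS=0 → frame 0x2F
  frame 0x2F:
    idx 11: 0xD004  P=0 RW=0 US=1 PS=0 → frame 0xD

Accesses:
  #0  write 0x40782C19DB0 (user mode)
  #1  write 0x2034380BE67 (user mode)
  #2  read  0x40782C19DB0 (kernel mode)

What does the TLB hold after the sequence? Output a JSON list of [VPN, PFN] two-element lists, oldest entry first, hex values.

Trace:
#0 VA=0x40782C19DB0 (w,user):
  [0] read 0x1E idx=8: raw=0x20007 flags P=1 W=1 U=1 S=0
  [1] read 0x20 idx=30: raw=0x22007 flags P=1 W=1 U=1 S=0
  [2] read 0x22 idx=22: raw=0x24007 flags P=1 W=1 U=1 S=0
  [3] read 0x24 idx=25: raw=0x27007 flags P=1 W=1 U=1 S=0
  ✓ 0x27DB0  — 4 lookups
#1 VA=0x2034380BE67 (w,user):
  [0] read 0x1E idx=4: raw=0x2B007 flags P=1 W=1 U=1 S=0
  [1] read 0x2B idx=13: raw=0x2D007 flags P=1 W=1 U=1 S=0
  [2] read 0x2D idx=28: raw=0x2F007 flags P=1 W=1 U=1 S=0
  [3] read 0x2F idx=11: raw=0xD004 flags P=0 W=0 U=1 S=0
  ✗ PAGE_NOT_PRESENT  [4 reads]
#2 VA=0x40782C19DB0 (r,kernel):
  TLB hit vpn=0x40782C19 → PA=0x27DB0

TLB: [["0x40782C19", "0x27"]]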